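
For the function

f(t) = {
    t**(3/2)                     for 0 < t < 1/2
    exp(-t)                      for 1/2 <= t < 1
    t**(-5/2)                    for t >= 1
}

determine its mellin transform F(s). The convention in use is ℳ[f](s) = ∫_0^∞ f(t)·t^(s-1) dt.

(2*2**s*(2*s - 5)*(2*s + 3)*uppergamma(s, 1/2) - 2*2**s*(2*s - 5)*(2*s + 3)*uppergamma(s, 1) - 4*2**s*(2*s + 3) + sqrt(2)*(2*s - 5))/(2*2**s*(2*s - 5)*(2*s + 3))
  -3/2 < Re(s) < 5/2

slice at 1/2, 1, transform all 3 pieces, and sum them
[0, 1/2) adds the kernel integral of t**(3/2)
piece [1/2, 1): integrate exp(-t) against the kernel
∫ t**(-5/2)·t^(s-1) over [1, ∞)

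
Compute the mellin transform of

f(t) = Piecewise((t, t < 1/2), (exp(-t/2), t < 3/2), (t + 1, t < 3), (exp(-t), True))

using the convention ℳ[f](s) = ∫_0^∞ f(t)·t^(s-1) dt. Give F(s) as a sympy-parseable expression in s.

summing 4 kernel integrals split by 1/2, 3/2, 3 yields ℳ[f](s)
piece [0, 1/2): integrate t against the kernel
segment [1/2, 3/2) carries exp(-t/2); integrate it
segment 3/2 to 3 holds (t + 1); add its integral
[3, ∞) adds the kernel integral of exp(-t)

(2*2**s*s*(s + 1)*uppergamma(s, 3) - 5*3**s*s - 2*3**s + 2*4**s*s*(s + 1)*uppergamma(s, 1/4) - 2*4**s*s*(s + 1)*uppergamma(s, 3/4) + 8*6**s*s + 2*6**s + s)/(2*2**s*s*(s + 1))
  Re(s) > -1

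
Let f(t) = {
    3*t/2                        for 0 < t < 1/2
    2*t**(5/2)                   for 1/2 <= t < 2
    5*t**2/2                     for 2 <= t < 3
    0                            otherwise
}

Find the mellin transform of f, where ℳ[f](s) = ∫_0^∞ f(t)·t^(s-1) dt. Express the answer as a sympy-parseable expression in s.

(-2**(3/2 - s)*(s + 1)*(s + 2) - 5*2**(s + 3)*(s + 1)*(2*s + 5) + 2**(s + 13/2)*(s + 1)*(s + 2) + 10*3**(s + 2)*(s + 1)*(2*s + 5) + 3*(s + 2)*(2*s + 5)/2**s)/(4*(s + 1)*(s + 2)*(2*s + 5))
  Re(s) > -1

integrate the 3 segments split at 1/2, 2, then add the results
between 0 and 1/2 the integrand is 3*t/2·t^(s-1)
∫ over [1/2, 2) of 2*t**(5/2)·t^(s-1) joins the sum
over [2, 3), the kernel integral of 5*t**2/2 enters the sum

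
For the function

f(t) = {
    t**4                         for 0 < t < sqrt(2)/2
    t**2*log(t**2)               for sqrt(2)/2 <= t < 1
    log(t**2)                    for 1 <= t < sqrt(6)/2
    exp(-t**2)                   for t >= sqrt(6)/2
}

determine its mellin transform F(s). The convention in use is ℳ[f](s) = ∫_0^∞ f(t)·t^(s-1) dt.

(sqrt(2)/2)**s*(2*2**(s/2)*s**2*(s + 4)*(s**2 + 4*s + 4)*uppergamma(s/2, 3/2) - 8*2**(s/2)*s**2*(s + 4) + 8*2**(s/2)*(s + 4)*(s**2 + 4*s + 4) + 3**(s/2)*s*(s + 4)*(-4*log(2) + 4*log(3))*(s**2 + 4*s + 4) - 8*3**(s/2)*(s + 4)*(s**2 + 4*s + 4) + s**3*(s + 4)*log(4) + 4*s**2*(s + 4)*log(2) + 4*s**2*(s + 4) + s**2*(s**2 + 4*s + 4))/(4*s**2*(s + 4)*(s**2 + 4*s + 4))
  Re(s) > -4

strip the power substitution: t**2 on [0, 1/2); t*log(t) on [1/2, 1); log(t) on [1, 3/2); …
f breaks at sqrt(2)/2, 1, sqrt(6)/2 into 4 integrals to sum
segment [0, sqrt(2)/2) carries t**4; integrate it
∫ over [sqrt(2)/2, 1) of t**2*log(t**2)·t^(s-1) joins the sum
over [1, sqrt(6)/2), the kernel integral of log(t**2) enters the sum
piece [sqrt(6)/2, ∞): integrate exp(-t**2) against the kernel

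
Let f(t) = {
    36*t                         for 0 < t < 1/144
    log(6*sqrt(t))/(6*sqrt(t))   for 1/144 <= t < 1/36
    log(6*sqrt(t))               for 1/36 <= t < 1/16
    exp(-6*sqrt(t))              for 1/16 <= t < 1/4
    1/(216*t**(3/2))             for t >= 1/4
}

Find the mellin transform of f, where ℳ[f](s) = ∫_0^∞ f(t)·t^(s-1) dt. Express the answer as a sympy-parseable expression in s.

remove the power substitution first: 36*t**2 on [0, 1/12); log(6*t)/(6*t) on [1/12, 1/6); log(6*t) on [1/6, 1/4); …
back out the common scale on t: 9*t**2 on [0, 1/6); log(3*t)/(3*t) on [1/6, 1/3); log(3*t) on [1/3, 1/2); …
strip the common scale on t: t**2 on [0, 1/2); log(t)/t on [1/2, 1); log(t) on [1, 3/2); …
f breaks at 1/144, 1/36, 1/16, 1/4 into 5 integrals to sum
between 0 and 1/144 the integrand is 36*t·t^(s-1)
on [1/144, 1/36): add ∫ log(6*sqrt(t))/(6*sqrt(t))·t^(s-1) dt
[1/36, 1/16) adds the kernel integral of log(6*sqrt(t))
on [1/16, 1/4) integrate f = exp(-6*sqrt(t)) against the kernel
for t in [1/4, ∞): the term is ∫ 1/(216*t**(3/2))·t^(s-1)

(432*2**(2*s)*s**2*(2*s - 3)*(2*s + 2)*(4*s**2 - 4*s + 1)*uppergamma(2*s, 3/2) - 432*2**(2*s)*s**2*(2*s - 3)*(2*s + 2)*(4*s**2 - 4*s + 1)*uppergamma(2*s, 3) - 432*2**(2*s)*s**2*(2*s - 3)*(2*s + 2) + 108*2**(2*s)*(2*s - 3)*(2*s + 2)*(4*s**2 - 4*s + 1) - 216*3**(2*s)*s*(2*s - 3)*(2*s + 2)*(4*s**2 - 4*s + 1)*log(2) + 216*3**(2*s)*s*(2*s - 3)*(2*s + 2)*(4*s**2 - 4*s + 1)*log(3) - 108*3**(2*s)*(2*s - 3)*(2*s + 2)*(4*s**2 - 4*s + 1) - 16*6**(2*s)*s**2*(2*s + 2)*(4*s**2 - 4*s + 1) + 1728*s**3*(2*s - 3)*(2*s + 2)*log(2) - 864*s**2*(2*s - 3)*(2*s + 2)*log(2) + 864*s**2*(2*s - 3)*(2*s + 2) + 108*s**2*(2*s - 3)*(4*s**2 - 4*s + 1))/(216*12**(2*s)*s**2*(2*s - 3)*(2*s + 2)*(4*s**2 - 4*s + 1))
  -1 < Re(s) < 3/2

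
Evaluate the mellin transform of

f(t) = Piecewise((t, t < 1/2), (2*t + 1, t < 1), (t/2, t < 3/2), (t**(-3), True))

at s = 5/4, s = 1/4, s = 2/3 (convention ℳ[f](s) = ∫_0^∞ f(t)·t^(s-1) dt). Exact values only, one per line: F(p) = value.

F(5/4) = 2**(3/4)*(-322 + 475*3**(1/4) + 924*2**(1/4))/1260
F(1/4) = 2**(3/4)*(-6534 + 1051*3**(1/4) + 7722*2**(1/4))/2970
F(2/3) = 2**(1/3)*(-2268 + 727*3**(2/3) + 3024*2**(2/3))/2520

linearity at 1/2, 1, 3/2 turns ℳ[f](s) into 4 summed integrals
segment 0 to 1/2 holds t; add its integral
the [1/2, 1) slice contributes ∫ (2*t + 1)·t^(s-1) dt
piece [1, 3/2): integrate t/2 against the kernel
∫ t**(-3)·t^(s-1) over [3/2, ∞)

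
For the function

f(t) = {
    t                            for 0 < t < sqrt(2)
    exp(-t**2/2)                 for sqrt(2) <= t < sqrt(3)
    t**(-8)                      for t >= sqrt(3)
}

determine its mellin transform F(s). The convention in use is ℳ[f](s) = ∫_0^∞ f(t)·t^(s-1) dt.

remove the power substitution first: sqrt(t) on [0, 2); exp(-t/2) on [2, 3); t**(-4) on [3, ∞)
breakpoints sqrt(2), sqrt(3): one integral from each of the 3 segments
between 0 and sqrt(2) the integrand is t·t^(s-1)
piece [sqrt(2), sqrt(3)): integrate exp(-t**2/2) against the kernel
on [sqrt(3), ∞) integrate f = t**(-8) against the kernel

(81*2**(s/2)*(s - 8)*(s + 1)*uppergamma(s/2, 1) - 81*2**(s/2)*(s - 8)*(s + 1)*uppergamma(s/2, 3/2) + 162*2**(s/2 + 1/2)*(s - 8) - 2*3**(s/2)*(s + 1))/(162*(s - 8)*(s + 1))
  -1 < Re(s) < 8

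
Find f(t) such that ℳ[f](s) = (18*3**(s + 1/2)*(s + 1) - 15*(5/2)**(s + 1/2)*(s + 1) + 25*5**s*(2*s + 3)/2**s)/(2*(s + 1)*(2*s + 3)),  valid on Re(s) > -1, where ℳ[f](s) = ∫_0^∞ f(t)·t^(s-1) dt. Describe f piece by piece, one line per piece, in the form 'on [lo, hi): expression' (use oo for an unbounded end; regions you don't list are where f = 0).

f breaks at 5/2 into 2 integrals to sum
between 0 and 5/2 the integrand is 5*t·t^(s-1)
∫ over [5/2, 3) of 3*t**(3/2)/2·t^(s-1) joins the sum

on [0, 5/2): 5*t
on [5/2, 3): 3*t**(3/2)/2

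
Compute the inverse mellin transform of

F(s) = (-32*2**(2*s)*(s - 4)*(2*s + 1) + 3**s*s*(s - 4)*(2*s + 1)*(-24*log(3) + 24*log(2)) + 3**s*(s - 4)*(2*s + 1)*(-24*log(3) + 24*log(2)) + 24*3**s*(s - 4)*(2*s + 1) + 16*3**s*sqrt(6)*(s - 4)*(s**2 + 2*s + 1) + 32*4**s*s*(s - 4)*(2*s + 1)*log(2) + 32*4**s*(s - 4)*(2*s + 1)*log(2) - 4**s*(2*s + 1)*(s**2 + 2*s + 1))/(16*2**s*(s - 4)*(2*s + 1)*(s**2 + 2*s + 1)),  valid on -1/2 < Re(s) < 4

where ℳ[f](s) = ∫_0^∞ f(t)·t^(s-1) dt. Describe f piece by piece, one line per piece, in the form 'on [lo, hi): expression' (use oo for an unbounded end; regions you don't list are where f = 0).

summing 3 kernel integrals split by 3/2, 2 yields ℳ[f](s)
piece [0, 3/2): integrate sqrt(t) against the kernel
on [3/2, 2): add ∫ t*log(t)·t^(s-1) dt
the [2, ∞) slice contributes ∫ t**(-4)·t^(s-1) dt

on [0, 3/2): sqrt(t)
on [3/2, 2): t*log(t)
on [2, oo): t**(-4)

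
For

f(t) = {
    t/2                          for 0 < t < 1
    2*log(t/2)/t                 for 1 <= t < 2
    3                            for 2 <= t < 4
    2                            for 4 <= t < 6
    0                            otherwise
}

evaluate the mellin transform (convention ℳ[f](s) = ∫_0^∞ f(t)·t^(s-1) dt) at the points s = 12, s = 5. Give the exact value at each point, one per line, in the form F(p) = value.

undo the common scale on t: t on [0, 1/2); log(t)/t on [1/2, 1); 3 on [1, 2); …
summing 4 kernel integrals split by 1, 2, 4 yields ℳ[f](s)
the [0, 1) slice contributes ∫ t/2·t^(s-1) dt
for t in [1, 2): the term is ∫ 2*log(t/2)/t·t^(s-1)
between 2 and 4 the integrand is 3·t^(s-1)
∫ 2·t^(s-1) over [4, 6)

F(12) = 2*log(2)/11 + 3437263911431/9438
F(5) = log(2)/2 + 79061/24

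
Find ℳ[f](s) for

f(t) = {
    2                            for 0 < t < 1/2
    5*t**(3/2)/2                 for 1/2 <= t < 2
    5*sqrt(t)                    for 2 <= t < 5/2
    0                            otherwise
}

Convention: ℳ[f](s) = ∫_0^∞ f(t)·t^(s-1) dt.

(-80*sqrt(2)*2**(2*s)*s + 40*sqrt(10)*5**s*s**2 + 60*sqrt(10)*5**s*s - 10*sqrt(2)*s**2 + 32*s**2 - 5*sqrt(2)*s + 64*s + 24)/(4*2**s*s*(4*s**2 + 8*s + 3))
  Re(s) > 0

f breaks at 1/2, 2 into 3 integrals to sum
on [0, 1/2) integrate f = 2 against the kernel
over [1/2, 2), the kernel integral of 5*t**(3/2)/2 enters the sum
piece [2, 5/2): integrate 5*sqrt(t) against the kernel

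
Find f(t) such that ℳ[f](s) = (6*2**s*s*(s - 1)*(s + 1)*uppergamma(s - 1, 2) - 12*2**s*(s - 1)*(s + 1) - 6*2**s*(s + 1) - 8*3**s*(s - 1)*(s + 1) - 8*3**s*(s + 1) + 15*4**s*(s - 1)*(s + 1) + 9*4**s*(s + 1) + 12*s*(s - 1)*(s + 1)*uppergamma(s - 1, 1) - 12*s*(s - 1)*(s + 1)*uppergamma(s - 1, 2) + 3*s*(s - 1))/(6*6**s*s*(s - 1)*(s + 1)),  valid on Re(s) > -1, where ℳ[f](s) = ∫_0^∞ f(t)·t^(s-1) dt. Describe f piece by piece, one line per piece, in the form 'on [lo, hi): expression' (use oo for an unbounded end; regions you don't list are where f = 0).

the common scale on t comes off first: t on [0, 1/2); exp(-2*t)/t on [1/2, 1); (t + 1)/t on [1, 3/2); …
remove the shared t-power first: t**2 on [0, 1/2); exp(-2*t) on [1/2, 1); t + 1 on [1, 3/2); …
split f at 1/6, 1/3, 1/2, 2/3: ℳ[f](s) collects 5 kernel integrals
between 0 and 1/6 the integrand is 3*t·t^(s-1)
for t in [1/6, 1/3): the term is ∫ exp(-6*t)/(3*t)·t^(s-1)
[1/3, 1/2) adds the kernel integral of (3*t + 1)/(3*t)
piece [1/2, 2/3): integrate (3*t + 3)/(3*t) against the kernel
on [2/3, ∞): add ∫ exp(-3*t)/(3*t)·t^(s-1) dt

on [0, 1/6): 3*t
on [1/6, 1/3): exp(-6*t)/(3*t)
on [1/3, 1/2): (3*t + 1)/(3*t)
on [1/2, 2/3): (3*t + 3)/(3*t)
on [2/3, oo): exp(-3*t)/(3*t)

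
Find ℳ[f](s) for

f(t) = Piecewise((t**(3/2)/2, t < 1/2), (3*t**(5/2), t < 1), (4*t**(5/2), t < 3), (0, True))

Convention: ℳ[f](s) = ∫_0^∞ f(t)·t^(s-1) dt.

(-2**(1/2 - s)*s - 2**(1/2 - s) + 16*3**(s + 5/2)*s + 8*3**(s + 7/2) - 4*s - 6)/(4*s**2 + 16*s + 15)
  Re(s) > -3/2

summing 3 kernel integrals split by 1/2, 1 yields ℳ[f](s)
on [0, 1/2) integrate f = t**(3/2)/2 against the kernel
piece [1/2, 1): integrate 3*t**(5/2) against the kernel
[1, 3) adds the kernel integral of 4*t**(5/2)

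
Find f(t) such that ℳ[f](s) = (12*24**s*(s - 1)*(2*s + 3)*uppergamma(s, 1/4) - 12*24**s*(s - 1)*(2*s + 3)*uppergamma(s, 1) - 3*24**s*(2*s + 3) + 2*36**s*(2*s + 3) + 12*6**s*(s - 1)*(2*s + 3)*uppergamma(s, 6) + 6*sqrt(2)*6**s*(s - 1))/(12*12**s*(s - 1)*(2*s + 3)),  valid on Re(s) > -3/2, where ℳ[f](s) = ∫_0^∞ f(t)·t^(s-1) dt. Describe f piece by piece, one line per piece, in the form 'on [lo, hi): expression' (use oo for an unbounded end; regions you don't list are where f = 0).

on [0, 1/2): t**(3/2)
on [1/2, 2): exp(-t/2)
on [2, 3): 1/(2*t)
on [3, oo): exp(-2*t)

split f at 1/2, 2, 3: ℳ[f](s) collects 4 kernel integrals
for t in [0, 1/2): the term is ∫ t**(3/2)·t^(s-1)
piece [1/2, 2): integrate exp(-t/2) against the kernel
∫ over [2, 3) of 1/(2*t)·t^(s-1) joins the sum
the [3, ∞) slice contributes ∫ exp(-2*t)·t^(s-1) dt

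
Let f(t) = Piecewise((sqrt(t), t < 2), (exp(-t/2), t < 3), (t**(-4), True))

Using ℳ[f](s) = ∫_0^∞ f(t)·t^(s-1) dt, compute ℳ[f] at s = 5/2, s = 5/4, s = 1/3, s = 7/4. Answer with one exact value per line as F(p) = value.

F(5/2) = -12*sqrt(3)*exp(-3/2) - 3*sqrt(2)*sqrt(pi)*erfc(sqrt(6)/2) + 2*sqrt(3)/27 + 3*sqrt(2)*sqrt(pi)*erfc(1) + 8/3 + 10*sqrt(2)*exp(-1)
F(5/4) = -2*2**(1/4)*uppergamma(5/4, 3/2) + 4*3**(1/4)/297 + 2*2**(1/4)*uppergamma(5/4, 1) + 8*2**(3/4)/7
F(1/3) = -2**(1/3)*uppergamma(1/3, 3/2) + 3**(1/3)/297 + 2**(1/3)*uppergamma(1/3, 1) + 6*2**(5/6)/5
F(7/4) = -2*2**(3/4)*uppergamma(7/4, 3/2) + 4*3**(3/4)/243 + 2*2**(3/4)*uppergamma(7/4, 1) + 16*2**(1/4)/9

treat the 3 regions marked off by 2, 3 separately and sum
[0, 2) adds the kernel integral of sqrt(t)
segment [2, 3) carries exp(-t/2); integrate it
segment [3, ∞) carries t**(-4); integrate it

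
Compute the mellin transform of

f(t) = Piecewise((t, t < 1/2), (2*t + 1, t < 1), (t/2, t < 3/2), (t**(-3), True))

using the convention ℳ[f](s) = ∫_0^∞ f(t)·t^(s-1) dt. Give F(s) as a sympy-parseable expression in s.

(270*2**s*s**2 - 702*2**s*s - 324*2**s + 49*3**s*s**2 - 275*3**s*s - 162*s**2 + 378*s + 324)/(108*2**s*s*(s**2 - 2*s - 3))
  -1 < Re(s) < 3

along the cuts 1/2, 1, 3/2, ℳ[f](s) splits into 4 integrals
the [0, 1/2) slice contributes ∫ t·t^(s-1) dt
segment [1/2, 1) carries (2*t + 1); integrate it
piece [1, 3/2): integrate t/2 against the kernel
on [3/2, ∞): add ∫ t**(-3)·t^(s-1) dt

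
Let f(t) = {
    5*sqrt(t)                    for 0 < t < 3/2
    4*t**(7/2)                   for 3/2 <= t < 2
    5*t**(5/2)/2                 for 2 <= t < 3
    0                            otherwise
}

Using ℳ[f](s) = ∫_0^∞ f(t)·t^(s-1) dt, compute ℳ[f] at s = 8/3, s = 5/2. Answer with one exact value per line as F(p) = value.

F(8/3) = -11583*2**(5/6)*3**(1/6)/11248 + 29856*2**(1/6)/1147 + 3645*3**(1/6)/31
F(5/2) = 14035/96

breakpoints 3/2, 2: one integral from each of the 3 segments
segment 0 to 3/2 holds 5*sqrt(t); add its integral
piece [3/2, 2): integrate 4*t**(7/2) against the kernel
on [2, 3): add ∫ 5*t**(5/2)/2·t^(s-1) dt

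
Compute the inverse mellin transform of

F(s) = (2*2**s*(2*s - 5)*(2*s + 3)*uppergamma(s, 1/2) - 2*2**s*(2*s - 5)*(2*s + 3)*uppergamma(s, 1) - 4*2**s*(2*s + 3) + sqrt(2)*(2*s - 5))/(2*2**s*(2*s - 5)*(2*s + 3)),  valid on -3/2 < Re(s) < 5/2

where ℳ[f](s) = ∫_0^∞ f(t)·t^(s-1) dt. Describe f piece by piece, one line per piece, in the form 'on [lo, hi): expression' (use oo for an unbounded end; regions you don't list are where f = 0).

decompose at 1/2, 1; ℳ[f](s) sums the 3 pieces' integrals
for t in [0, 1/2): the term is ∫ t**(3/2)·t^(s-1)
between 1/2 and 1 the integrand is exp(-t)·t^(s-1)
piece [1, ∞): integrate t**(-5/2) against the kernel

on [0, 1/2): t**(3/2)
on [1/2, 1): exp(-t)
on [1, oo): t**(-5/2)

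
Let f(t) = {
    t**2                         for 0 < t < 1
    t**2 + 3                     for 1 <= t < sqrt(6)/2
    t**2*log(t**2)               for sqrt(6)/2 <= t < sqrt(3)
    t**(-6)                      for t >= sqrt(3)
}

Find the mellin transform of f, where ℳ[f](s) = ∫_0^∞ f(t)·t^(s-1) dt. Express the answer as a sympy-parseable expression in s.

reversing the power substitution: t on [0, 1); t + 3 on [1, 3/2); t*log(t) on [3/2, 3); …
linearity at 1, sqrt(6)/2, sqrt(3) turns ℳ[f](s) into 4 summed integrals
segment [0, 1) carries t**2; integrate it
piece [1, sqrt(6)/2): integrate (t**2 + 3) against the kernel
the [sqrt(6)/2, sqrt(3)) slice contributes ∫ t**2*log(t**2)·t^(s-1) dt
piece [sqrt(3), ∞): integrate t**(-6) against the kernel

(-81*2**(s/2)*s*(s/2 - 3)*(s**2/4 + s + 1) - 162*2**(s/2)*(s/2 - 3)*(s**2/4 + s + 1) - 81*3**(s/2)*s**2*(s/2 - 3)*(s/2 + 1)*log(3)/4 + 81*3**(s/2)*s**2*(s/2 - 3)*(s/2 + 1)*log(2)/4 - 81*3**(s/2)*s*(s/2 - 3)*(s/2 + 1)*log(3)/2 + 81*3**(s/2)*s*(s/2 - 3)*(s/2 + 1)*log(2)/2 + 81*3**(s/2)*s*(s/2 - 3)*(s/2 + 1)/2 + 243*3**(s/2)*s*(s/2 - 3)*(s**2/4 + s + 1)/2 + 162*3**(s/2)*(s/2 - 3)*(s**2/4 + s + 1) + 81*6**(s/2)*s**2*(s/2 - 3)*(s/2 + 1)*log(3)/2 - 81*6**(s/2)*s*(s/2 - 3)*(s/2 + 1) + 81*6**(s/2)*s*(s/2 - 3)*(s/2 + 1)*log(3) - 6**(s/2)*s*(s/2 + 1)*(s**2/4 + s + 1))/(54*2**(s/2)*s*(s/2 - 3)*(s/2 + 1)*(s**2/4 + s + 1))
  -2 < Re(s) < 6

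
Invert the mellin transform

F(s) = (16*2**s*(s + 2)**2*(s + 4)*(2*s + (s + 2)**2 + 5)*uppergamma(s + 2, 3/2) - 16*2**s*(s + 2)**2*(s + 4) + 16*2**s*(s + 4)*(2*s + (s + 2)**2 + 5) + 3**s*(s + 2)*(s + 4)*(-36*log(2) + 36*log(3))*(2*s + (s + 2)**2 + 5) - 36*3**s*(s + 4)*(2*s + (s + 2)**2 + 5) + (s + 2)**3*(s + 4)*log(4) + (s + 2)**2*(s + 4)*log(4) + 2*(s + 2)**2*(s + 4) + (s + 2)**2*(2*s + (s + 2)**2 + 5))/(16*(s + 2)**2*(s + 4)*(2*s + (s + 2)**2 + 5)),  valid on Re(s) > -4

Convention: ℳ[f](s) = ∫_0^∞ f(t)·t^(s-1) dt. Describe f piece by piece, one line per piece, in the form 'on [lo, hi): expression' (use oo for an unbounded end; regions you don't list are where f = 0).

on [0, 1): t**4/16
on [1, 2): t**3*log(t/2)/8
on [2, 3): t**2*log(t/2)/4
on [3, oo): t**2*exp(-t/2)/4

strip the common scale on t: t**4 on [0, 1/2); t**3*log(t) on [1/2, 1); t**2*log(t) on [1, 3/2); …
reversing the shared t-power: t**2 on [0, 1/2); t*log(t) on [1/2, 1); log(t) on [1, 3/2); …
integrate the 4 segments split at 1, 2, 3, then add the results
on [0, 1): add ∫ t**4/16·t^(s-1) dt
∫ over [1, 2) of t**3*log(t/2)/8·t^(s-1) joins the sum
over [2, 3), the kernel integral of t**2*log(t/2)/4 enters the sum
piece [3, ∞): integrate t**2*exp(-t/2)/4 against the kernel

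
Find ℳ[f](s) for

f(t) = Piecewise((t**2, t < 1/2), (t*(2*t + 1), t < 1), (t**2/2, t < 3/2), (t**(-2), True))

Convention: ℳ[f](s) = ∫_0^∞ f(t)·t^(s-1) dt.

(180*2**s*s**2 - 108*2**s*s - 504*2**s + 49*3**s*s**2 - 177*3**s*s - 226*3**s - 54*s**2 + 18*s + 180)/(72*2**s*(s**3 + s**2 - 4*s - 4))
  -2 < Re(s) < 2

peel off the shared t-power: t on [0, 1/2); 2*t + 1 on [1/2, 1); t/2 on [1, 3/2); …
decompose at 1/2, 1, 3/2; ℳ[f](s) sums the 4 pieces' integrals
for t in [0, 1/2): the term is ∫ t**2·t^(s-1)
segment [1/2, 1) carries t*(2*t + 1); integrate it
between 1 and 3/2 the integrand is t**2/2·t^(s-1)
piece [3/2, ∞): integrate t**(-2) against the kernel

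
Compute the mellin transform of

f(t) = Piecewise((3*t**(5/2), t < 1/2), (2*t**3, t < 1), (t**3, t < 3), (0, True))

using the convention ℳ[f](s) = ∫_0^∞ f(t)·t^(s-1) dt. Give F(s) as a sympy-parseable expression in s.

(3*2**(1/2 - s)*(s + 3) + 108*3**s*(2*s + 5) + 8*s + 20 - (2*s + 5)/2**s)/(4*(s + 3)*(2*s + 5))
  Re(s) > -5/2

integrate the 3 segments split at 1/2, 1, then add the results
on [0, 1/2) integrate f = 3*t**(5/2) against the kernel
segment 1/2 to 1 holds 2*t**3; add its integral
∫ t**3·t^(s-1) over [1, 3)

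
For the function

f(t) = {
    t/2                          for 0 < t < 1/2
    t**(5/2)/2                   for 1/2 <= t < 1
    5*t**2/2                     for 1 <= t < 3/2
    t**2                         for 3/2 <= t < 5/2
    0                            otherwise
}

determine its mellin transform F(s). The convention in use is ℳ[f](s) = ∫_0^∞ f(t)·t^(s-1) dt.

(-2**(1/2 - s)*(s + 1)*(s + 2) + 8*(s + 1)*(s + 2) - 20*(s + 1)*(2*s + 5) + 27*3**s*(s + 1)*(2*s + 5)/2**s + 50*5**s*(s + 1)*(2*s + 5)/2**s + 2*(s + 2)*(2*s + 5)/2**s)/(8*(s + 1)*(s + 2)*(2*s + 5))
  Re(s) > -1

the 4 pieces separated at 1/2, 1, 3/2 each add one integral
over [0, 1/2), the kernel integral of t/2 enters the sum
[1/2, 1) adds the kernel integral of t**(5/2)/2
on [1, 3/2): add ∫ 5*t**2/2·t^(s-1) dt
between 3/2 and 5/2 the integrand is t**2·t^(s-1)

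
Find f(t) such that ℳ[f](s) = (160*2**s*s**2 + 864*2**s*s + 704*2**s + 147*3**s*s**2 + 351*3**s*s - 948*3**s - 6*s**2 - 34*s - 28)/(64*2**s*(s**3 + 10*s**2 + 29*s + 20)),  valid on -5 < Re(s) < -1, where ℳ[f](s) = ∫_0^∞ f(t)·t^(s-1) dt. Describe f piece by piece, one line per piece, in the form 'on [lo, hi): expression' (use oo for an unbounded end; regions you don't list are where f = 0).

on [0, 1/2): t**5
on [1/2, 1): t**4*(2*t + 1)
on [1, 3/2): t**5/2
on [3/2, oo): t

the shared t-power comes off first: t**3 on [0, 1/2); t**2*(2*t + 1) on [1/2, 1); t**3/2 on [1, 3/2); …
invert the shared t-power to get t**2 on [0, 1/2); t*(2*t + 1) on [1/2, 1); t**2/2 on [1, 3/2); …
strip the shared t-power: t on [0, 1/2); 2*t + 1 on [1/2, 1); t/2 on [1, 3/2); …
f breaks at 1/2, 1, 3/2 into 4 integrals to sum
[0, 1/2) adds the kernel integral of t**5
between 1/2 and 1 the integrand is t**4*(2*t + 1)·t^(s-1)
piece [1, 3/2): integrate t**5/2 against the kernel
segment 3/2 to ∞ holds t; add its integral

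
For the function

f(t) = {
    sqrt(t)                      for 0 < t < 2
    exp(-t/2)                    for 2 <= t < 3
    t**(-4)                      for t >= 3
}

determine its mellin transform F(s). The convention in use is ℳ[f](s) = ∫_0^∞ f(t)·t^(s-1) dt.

slice at 2, 3, transform all 3 pieces, and sum them
∫ sqrt(t)·t^(s-1) over [0, 2)
∫ over [2, 3) of exp(-t/2)·t^(s-1) joins the sum
for t in [3, ∞): the term is ∫ t**(-4)·t^(s-1)

(2**s*(s - 4)*(2*s + 1)*uppergamma(s, 1) - 2**s*(s - 4)*(2*s + 1)*uppergamma(s, 3/2) + 2*2**(s + 1/2)*(s - 4) - 3**s*(2*s + 1)/81)/((s - 4)*(2*s + 1))
  -1/2 < Re(s) < 4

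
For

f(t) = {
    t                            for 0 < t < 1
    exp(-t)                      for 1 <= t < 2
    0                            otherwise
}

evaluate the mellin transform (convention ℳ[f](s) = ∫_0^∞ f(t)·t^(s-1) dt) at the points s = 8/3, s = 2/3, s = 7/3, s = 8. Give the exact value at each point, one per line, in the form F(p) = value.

F(8/3) = -uppergamma(8/3, 2) + 3/11 + uppergamma(8/3, 1)
F(2/3) = -uppergamma(2/3, 2) + uppergamma(2/3, 1) + 3/5
F(7/3) = -uppergamma(7/3, 2) + 3/10 + uppergamma(7/3, 1)
F(8) = -37200*exp(-2) + 1/9 + 13700*exp(-1)

decompose at 1; ℳ[f](s) sums the 2 pieces' integrals
∫ t·t^(s-1) over [0, 1)
segment 1 to 2 holds exp(-t); add its integral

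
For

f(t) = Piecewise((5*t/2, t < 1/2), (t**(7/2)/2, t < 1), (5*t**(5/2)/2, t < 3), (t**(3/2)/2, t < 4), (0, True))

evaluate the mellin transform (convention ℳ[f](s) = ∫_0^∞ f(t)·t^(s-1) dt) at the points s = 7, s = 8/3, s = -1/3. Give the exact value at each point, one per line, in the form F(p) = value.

F(7) = -sqrt(2)/43008 + 214205539451/27783168 + 1548396*sqrt(3)/323
F(8/3) = -462/1147 - 3*2**(5/6)/4736 + 270711*2**(1/3)/8800 + 83592*3**(1/6)/775
F(-1/3) = -246/247 - 3*2**(5/6)/304 + 201*2**(1/3)/56 + 828*3**(1/6)/91

split f at 1/2, 1, 3: ℳ[f](s) collects 4 kernel integrals
∫ over [0, 1/2) of 5*t/2·t^(s-1) joins the sum
segment 1/2 to 1 holds t**(7/2)/2; add its integral
[1, 3) adds the kernel integral of 5*t**(5/2)/2
∫ t**(3/2)/2·t^(s-1) over [3, 4)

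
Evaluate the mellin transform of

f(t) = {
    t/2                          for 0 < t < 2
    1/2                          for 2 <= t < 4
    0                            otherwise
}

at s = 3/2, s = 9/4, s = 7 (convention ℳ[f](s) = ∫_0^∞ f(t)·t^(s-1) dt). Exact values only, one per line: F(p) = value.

the common scale on t comes off first: t on [0, 1); 1/2 on [1, 2)
linearity at 2 turns ℳ[f](s) into 2 summed integrals
between 0 and 2 the integrand is t/2·t^(s-1)
∫ 1/2·t^(s-1) over [2, 4)

F(3/2) = 2*sqrt(2)/15 + 8/3
F(9/4) = 40*2**(1/4)/117 + 32*sqrt(2)/9
F(7) = 8240/7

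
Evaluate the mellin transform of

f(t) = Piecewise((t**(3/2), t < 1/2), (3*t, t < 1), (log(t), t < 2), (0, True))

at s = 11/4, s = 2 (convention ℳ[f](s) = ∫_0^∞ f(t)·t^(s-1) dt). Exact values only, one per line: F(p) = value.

F(11/4) = -8583*2**(3/4)/16456 - 2**(1/4)/20 + 564/605 + 16*2**(3/4)*log(2)/11
F(2) = sqrt(2)/56 + 1/8 + log(4)

linearity at 1/2, 1 turns ℳ[f](s) into 3 summed integrals
∫ t**(3/2)·t^(s-1) over [0, 1/2)
∫ over [1/2, 1) of 3*t·t^(s-1) joins the sum
for t in [1, 2): the term is ∫ log(t)·t^(s-1)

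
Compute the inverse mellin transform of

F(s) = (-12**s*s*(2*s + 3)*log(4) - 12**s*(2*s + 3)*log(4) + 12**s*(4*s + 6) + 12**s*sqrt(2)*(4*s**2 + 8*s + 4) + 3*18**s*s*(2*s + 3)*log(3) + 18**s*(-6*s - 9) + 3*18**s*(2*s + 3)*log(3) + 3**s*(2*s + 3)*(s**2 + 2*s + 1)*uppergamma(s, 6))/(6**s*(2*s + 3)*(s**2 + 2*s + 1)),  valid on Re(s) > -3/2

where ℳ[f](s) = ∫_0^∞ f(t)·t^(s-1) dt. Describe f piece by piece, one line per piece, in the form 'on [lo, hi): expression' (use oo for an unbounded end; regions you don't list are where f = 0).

on [0, 2): t**(3/2)
on [2, 3): t*log(t)
on [3, oo): exp(-2*t)

the 3 pieces separated at 2, 3 each add one integral
for t in [0, 2): the term is ∫ t**(3/2)·t^(s-1)
the [2, 3) slice contributes ∫ t*log(t)·t^(s-1) dt
[3, ∞) adds the kernel integral of exp(-2*t)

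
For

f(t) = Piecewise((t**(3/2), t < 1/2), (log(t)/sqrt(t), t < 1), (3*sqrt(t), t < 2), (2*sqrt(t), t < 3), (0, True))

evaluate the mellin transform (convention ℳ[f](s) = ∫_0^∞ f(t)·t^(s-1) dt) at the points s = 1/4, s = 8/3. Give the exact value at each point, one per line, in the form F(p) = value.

back out the shared t-power: t on [0, 1/2); log(t)/t on [1/2, 1); 3 on [1, 2); …
breakpoints 1/2, 1, 2: one integral from each of the 4 segments
on [0, 1/2) integrate f = t**(3/2) against the kernel
on [1/2, 1): add ∫ log(t)/sqrt(t)·t^(s-1) dt
segment [1, 2) carries 3*sqrt(t); integrate it
for t in [2, 3): the term is ∫ 2*sqrt(t)·t^(s-1)

F(1/4) = 2**(1/4)*(-210*2**(3/4) - 84*log(2) + 28*sqrt(2) + 28*6**(3/4) + 339)/21
F(8/3) = -3726/3211 + 2307*2**(5/6)/67600 + 3*2**(5/6)*log(2)/52 + 48*2**(1/6)/19 + 324*3**(1/6)/19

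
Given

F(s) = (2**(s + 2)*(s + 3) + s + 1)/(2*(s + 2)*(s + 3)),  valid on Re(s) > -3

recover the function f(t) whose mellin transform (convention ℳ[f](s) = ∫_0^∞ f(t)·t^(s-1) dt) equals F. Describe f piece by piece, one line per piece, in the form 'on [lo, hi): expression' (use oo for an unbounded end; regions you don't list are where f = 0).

on [0, 1): t**3
on [1, 2): t**2/2

strip the shared t-power: t on [0, 1); 1/2 on [1, 2)
breakpoints 1: one integral from each of the 2 segments
on [0, 1) integrate f = t**3 against the kernel
over [1, 2), the kernel integral of t**2/2 enters the sum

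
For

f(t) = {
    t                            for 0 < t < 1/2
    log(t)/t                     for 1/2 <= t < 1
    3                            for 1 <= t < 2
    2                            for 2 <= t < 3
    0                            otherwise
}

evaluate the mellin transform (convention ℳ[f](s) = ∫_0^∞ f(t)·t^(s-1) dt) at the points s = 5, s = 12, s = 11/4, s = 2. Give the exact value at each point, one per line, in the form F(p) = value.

F(5) = log(2)/64 + 79061/768
F(12) = log(2)/22528 + 3437263911431/38658048
F(11/4) = 2**(1/4)*(-22920*2**(3/4) + 3179 + 4620*log(2) + 47040*sqrt(2) + 105840*6**(3/4))/32340
F(2) = log(2)/2 + 217/24

linearity at 1/2, 1, 2 turns ℳ[f](s) into 4 summed integrals
for t in [0, 1/2): the term is ∫ t·t^(s-1)
on [1/2, 1) integrate f = log(t)/t against the kernel
between 1 and 2 the integrand is 3·t^(s-1)
on [2, 3): add ∫ 2·t^(s-1) dt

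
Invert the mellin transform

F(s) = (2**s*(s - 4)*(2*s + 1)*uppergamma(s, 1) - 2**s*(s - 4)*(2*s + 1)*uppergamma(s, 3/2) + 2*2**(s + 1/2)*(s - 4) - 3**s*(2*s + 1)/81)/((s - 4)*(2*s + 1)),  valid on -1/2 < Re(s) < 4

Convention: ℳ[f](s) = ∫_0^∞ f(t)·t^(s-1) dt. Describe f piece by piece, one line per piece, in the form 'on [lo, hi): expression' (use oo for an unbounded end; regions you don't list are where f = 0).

decompose at 2, 3; ℳ[f](s) sums the 3 pieces' integrals
for t in [0, 2): the term is ∫ sqrt(t)·t^(s-1)
over [2, 3), the kernel integral of exp(-t/2) enters the sum
[3, ∞) adds the kernel integral of t**(-4)

on [0, 2): sqrt(t)
on [2, 3): exp(-t/2)
on [3, oo): t**(-4)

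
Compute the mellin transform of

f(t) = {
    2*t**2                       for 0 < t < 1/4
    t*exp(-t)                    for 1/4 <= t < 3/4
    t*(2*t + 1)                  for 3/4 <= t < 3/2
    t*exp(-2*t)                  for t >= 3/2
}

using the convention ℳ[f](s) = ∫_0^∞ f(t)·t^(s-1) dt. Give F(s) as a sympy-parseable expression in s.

(8*2**(2*s)*(s + 1)*(s + 2)*uppergamma(s + 1, 1/4) - 8*2**(2*s)*(s + 1)*(s + 2)*uppergamma(s + 1, 3/4) + 4*2**s*(s + 1)*(s + 2)*uppergamma(s + 1, 3) - 15*3**s*(s + 1) - 6*3**s + 48*6**s*(s + 1) + 12*6**s + s + 1)/(8*2**(2*s)*(s + 1)*(s + 2))
  Re(s) > -2

back out the shared t-power: 2*t on [0, 1/4); exp(-t) on [1/4, 3/4); 2*t + 1 on [3/4, 3/2); …
peel off the common scale on t: t on [0, 1/2); exp(-t/2) on [1/2, 3/2); t + 1 on [3/2, 3); …
cuts at 1/4, 3/4, 3/2: linearity sums the 4 kernel integrals
∫ 2*t**2·t^(s-1) over [0, 1/4)
piece [1/4, 3/4): integrate t*exp(-t) against the kernel
piece [3/4, 3/2): integrate t*(2*t + 1) against the kernel
segment [3/2, ∞) carries t*exp(-2*t); integrate it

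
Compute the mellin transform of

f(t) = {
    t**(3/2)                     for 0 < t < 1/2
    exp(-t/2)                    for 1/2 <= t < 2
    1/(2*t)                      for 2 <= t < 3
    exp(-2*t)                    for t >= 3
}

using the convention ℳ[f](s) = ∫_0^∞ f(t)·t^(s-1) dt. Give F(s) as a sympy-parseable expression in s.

(12*24**s*(s - 1)*(2*s + 3)*uppergamma(s, 1/4) - 12*24**s*(s - 1)*(2*s + 3)*uppergamma(s, 1) - 3*24**s*(2*s + 3) + 2*36**s*(2*s + 3) + 12*6**s*(s - 1)*(2*s + 3)*uppergamma(s, 6) + 6*sqrt(2)*6**s*(s - 1))/(12*12**s*(s - 1)*(2*s + 3))
  Re(s) > -3/2

f breaks at 1/2, 2, 3 into 4 integrals to sum
over [0, 1/2), the kernel integral of t**(3/2) enters the sum
∫ over [1/2, 2) of exp(-t/2)·t^(s-1) joins the sum
on [2, 3) integrate f = 1/(2*t) against the kernel
[3, ∞) adds the kernel integral of exp(-2*t)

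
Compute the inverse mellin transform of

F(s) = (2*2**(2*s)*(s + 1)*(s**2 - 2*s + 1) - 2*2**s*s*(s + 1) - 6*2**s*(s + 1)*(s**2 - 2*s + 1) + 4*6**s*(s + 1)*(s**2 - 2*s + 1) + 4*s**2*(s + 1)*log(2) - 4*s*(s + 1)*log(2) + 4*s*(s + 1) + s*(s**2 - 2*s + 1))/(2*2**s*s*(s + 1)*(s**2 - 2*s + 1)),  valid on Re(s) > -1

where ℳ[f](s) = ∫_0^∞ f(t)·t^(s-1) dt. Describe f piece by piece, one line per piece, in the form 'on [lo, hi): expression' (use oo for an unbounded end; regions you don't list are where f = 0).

cuts at 1/2, 1, 2: linearity sums the 4 kernel integrals
over [0, 1/2), the kernel integral of t enters the sum
the [1/2, 1) slice contributes ∫ log(t)/t·t^(s-1) dt
piece [1, 2): integrate 3 against the kernel
for t in [2, 3): the term is ∫ 2·t^(s-1)

on [0, 1/2): t
on [1/2, 1): log(t)/t
on [1, 2): 3
on [2, 3): 2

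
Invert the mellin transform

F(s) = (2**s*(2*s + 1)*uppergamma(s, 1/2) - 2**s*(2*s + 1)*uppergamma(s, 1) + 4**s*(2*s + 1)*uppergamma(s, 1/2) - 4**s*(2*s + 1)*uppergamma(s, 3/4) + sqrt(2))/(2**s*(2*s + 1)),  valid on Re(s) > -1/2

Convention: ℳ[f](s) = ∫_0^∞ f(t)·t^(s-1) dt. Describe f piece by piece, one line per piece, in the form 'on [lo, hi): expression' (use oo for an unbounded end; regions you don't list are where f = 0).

on [0, 1/2): sqrt(t)
on [1/2, 1): exp(-t)
on [1, 3/2): exp(-t/2)

summing 3 kernel integrals split by 1/2, 1 yields ℳ[f](s)
∫ sqrt(t)·t^(s-1) over [0, 1/2)
for t in [1/2, 1): the term is ∫ exp(-t)·t^(s-1)
segment [1, 3/2) carries exp(-t/2); integrate it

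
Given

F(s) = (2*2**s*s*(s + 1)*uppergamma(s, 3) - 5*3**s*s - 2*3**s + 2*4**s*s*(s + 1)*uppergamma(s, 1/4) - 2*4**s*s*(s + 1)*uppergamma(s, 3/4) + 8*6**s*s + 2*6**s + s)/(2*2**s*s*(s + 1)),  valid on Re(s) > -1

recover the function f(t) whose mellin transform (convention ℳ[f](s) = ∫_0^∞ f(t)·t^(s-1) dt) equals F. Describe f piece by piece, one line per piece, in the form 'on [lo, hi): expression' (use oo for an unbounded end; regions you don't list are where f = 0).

on [0, 1/2): t
on [1/2, 3/2): exp(-t/2)
on [3/2, 3): t + 1
on [3, oo): exp(-t)

cuts at 1/2, 3/2, 3: linearity sums the 4 kernel integrals
the [0, 1/2) slice contributes ∫ t·t^(s-1) dt
∫ over [1/2, 3/2) of exp(-t/2)·t^(s-1) joins the sum
∫ over [3/2, 3) of (t + 1)·t^(s-1) joins the sum
on [3, ∞): add ∫ exp(-t)·t^(s-1) dt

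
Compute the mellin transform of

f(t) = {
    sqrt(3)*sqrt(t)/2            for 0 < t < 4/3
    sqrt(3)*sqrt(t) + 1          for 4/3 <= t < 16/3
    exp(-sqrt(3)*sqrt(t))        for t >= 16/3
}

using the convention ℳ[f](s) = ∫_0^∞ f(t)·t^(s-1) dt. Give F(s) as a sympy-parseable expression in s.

the common scale on t comes off first: sqrt(t)/2 on [0, 4); sqrt(t) + 1 on [4, 16); exp(-sqrt(t)) on [16, ∞)
invert the power substitution to get t/2 on [0, 2); t + 1 on [2, 4); exp(-t) on [4, ∞)
invert the common scale on t to get t on [0, 1); 2*t + 1 on [1, 2); exp(-2*t) on [2, ∞)
treat the 3 regions marked off by 4/3, 16/3 separately and sum
∫ over [0, 4/3) of sqrt(3)*sqrt(t)/2·t^(s-1) joins the sum
piece [4/3, 16/3): integrate (sqrt(3)*sqrt(t) + 1) against the kernel
segment [16/3, ∞) carries exp(-sqrt(3)*sqrt(t)); integrate it

(-16**s + 10*2**(6*s)*s - 4*2**(4*s)*s + 2*2**(2*s)*s*(2*s + 1)*uppergamma(2*s, 4) + 64**s)/(12**s*s*(2*s + 1))
  Re(s) > -1/2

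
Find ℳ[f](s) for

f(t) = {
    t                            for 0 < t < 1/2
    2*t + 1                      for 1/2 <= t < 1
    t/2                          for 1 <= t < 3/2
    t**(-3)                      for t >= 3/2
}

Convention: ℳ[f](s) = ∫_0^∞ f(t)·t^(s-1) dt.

breakpoints 1/2, 1, 3/2: one integral from each of the 4 segments
∫ over [0, 1/2) of t·t^(s-1) joins the sum
piece [1/2, 1): integrate (2*t + 1) against the kernel
segment [1, 3/2) carries t/2; integrate it
∫ t**(-3)·t^(s-1) over [3/2, ∞)

(270*2**s*s**2 - 702*2**s*s - 324*2**s + 49*3**s*s**2 - 275*3**s*s - 162*s**2 + 378*s + 324)/(108*2**s*s*(s**2 - 2*s - 3))
  -1 < Re(s) < 3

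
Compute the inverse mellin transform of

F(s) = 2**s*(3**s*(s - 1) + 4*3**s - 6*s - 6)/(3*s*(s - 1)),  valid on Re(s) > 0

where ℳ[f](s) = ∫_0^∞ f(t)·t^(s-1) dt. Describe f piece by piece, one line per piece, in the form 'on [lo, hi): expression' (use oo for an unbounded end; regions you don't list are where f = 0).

on [0, 2): 1
on [2, 6): 4*(2 - t/4)/t

peel off the common scale on t: 1 on [0, 1); 2*(2 - t/2)/t on [1, 3)
back out the common scale on t: 1 on [0, 1/2); (2 - t)/t on [1/2, 3/2)
back out the shared t-power: t on [0, 1/2); 2 - t on [1/2, 3/2)
slice at 2, transform all 2 pieces, and sum them
∫ 1·t^(s-1) over [0, 2)
∫ over [2, 6) of 4*(2 - t/4)/t·t^(s-1) joins the sum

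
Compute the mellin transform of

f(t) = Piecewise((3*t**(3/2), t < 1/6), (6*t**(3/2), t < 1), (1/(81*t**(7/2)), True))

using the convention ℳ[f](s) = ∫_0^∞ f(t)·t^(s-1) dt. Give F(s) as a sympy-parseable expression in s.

back out the shared t-power: 3*t on [0, 1/6); 6*t on [1/6, 1); 1/(81*t**4) on [1, ∞)
strip the common scale on t: t on [0, 1/2); 2*t on [1/2, 3); t**(-4) on [3, ∞)
f breaks at 1/6, 1 into 3 integrals to sum
over [0, 1/6), the kernel integral of 3*t**(3/2) enters the sum
piece [1/6, 1): integrate 6*t**(3/2) against the kernel
on [1, ∞): add ∫ 1/(81*t**(7/2))·t^(s-1) dt

(189*6**(1/2 - s) - 9*6**(3/2 - s)*s + 3880*s - 13620)/(162*(4*s**2 - 8*s - 21))
  -3/2 < Re(s) < 7/2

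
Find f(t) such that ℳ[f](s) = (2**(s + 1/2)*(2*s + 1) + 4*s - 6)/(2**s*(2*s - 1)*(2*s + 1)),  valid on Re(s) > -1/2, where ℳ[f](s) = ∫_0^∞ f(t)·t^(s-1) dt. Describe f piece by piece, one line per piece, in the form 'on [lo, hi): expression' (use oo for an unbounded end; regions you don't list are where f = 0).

on [0, 1/2): 2*sqrt(2)*sqrt(t)
on [1/2, 1): sqrt(2)/(2*sqrt(t))

peel off the shared t-power: 2*sqrt(2)*t**(3/2) on [0, 1/2); sqrt(2)*sqrt(t)/2 on [1/2, 1)
back out the common scale on t: t**(3/2) on [0, 1); sqrt(t)/2 on [1, 2)
back out the shared t-power: t on [0, 1); 1/2 on [1, 2)
f breaks at 1/2 into 2 integrals to sum
∫ over [0, 1/2) of 2*sqrt(2)*sqrt(t)·t^(s-1) joins the sum
segment [1/2, 1) carries sqrt(2)/(2*sqrt(t)); integrate it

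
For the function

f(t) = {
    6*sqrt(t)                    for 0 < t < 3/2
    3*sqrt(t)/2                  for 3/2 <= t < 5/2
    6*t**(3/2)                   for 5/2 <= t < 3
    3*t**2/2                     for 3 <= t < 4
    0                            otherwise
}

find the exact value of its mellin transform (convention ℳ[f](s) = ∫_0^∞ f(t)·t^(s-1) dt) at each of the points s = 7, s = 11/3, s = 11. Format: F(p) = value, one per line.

linearity at 3/2, 5/2, 3 turns ℳ[f](s) into 4 summed integrals
[0, 3/2) adds the kernel integral of 6*sqrt(t)
on [3/2, 5/2) integrate f = 3*sqrt(t)/2 against the kernel
∫ 6*t**(3/2)·t^(s-1) over [5/2, 3)
between 3 and 4 the integrand is 3*t**2/2·t^(s-1)

F(7) = -2078125*sqrt(10)/4352 + 6561*sqrt(6)/1280 + 78732*sqrt(3)/17 + 242461/6
F(11/3) = -2187*3**(2/3)/34 - 49275*2**(5/6)*5**(1/6)/992 + 2187*2**(5/6)*3**(1/6)/800 + 8748*3**(1/6)/31 + 9216*2**(1/3)/17
F(11) = -1201171875*sqrt(10)/94208 + 1594323*sqrt(6)/94208 + 6377292*sqrt(3)/25 + 196543623/26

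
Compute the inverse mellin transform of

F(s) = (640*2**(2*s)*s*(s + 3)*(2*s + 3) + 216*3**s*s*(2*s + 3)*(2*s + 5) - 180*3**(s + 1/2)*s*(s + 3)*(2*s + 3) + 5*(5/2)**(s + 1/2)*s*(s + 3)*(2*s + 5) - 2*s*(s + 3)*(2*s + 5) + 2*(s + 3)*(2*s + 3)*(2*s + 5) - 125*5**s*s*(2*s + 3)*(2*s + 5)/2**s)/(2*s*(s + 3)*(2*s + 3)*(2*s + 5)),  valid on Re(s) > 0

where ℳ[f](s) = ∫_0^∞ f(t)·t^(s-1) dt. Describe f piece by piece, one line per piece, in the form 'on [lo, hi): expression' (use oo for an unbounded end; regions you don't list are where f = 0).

on [0, 1): 1
on [1, 5/2): t**(3/2)/2
on [5/2, 3): 4*t**3
on [3, 4): 5*t**(5/2)

summing 4 kernel integrals split by 1, 5/2, 3 yields ℳ[f](s)
piece [0, 1): integrate 1 against the kernel
for t in [1, 5/2): the term is ∫ t**(3/2)/2·t^(s-1)
for t in [5/2, 3): the term is ∫ 4*t**3·t^(s-1)
∫ 5*t**(5/2)·t^(s-1) over [3, 4)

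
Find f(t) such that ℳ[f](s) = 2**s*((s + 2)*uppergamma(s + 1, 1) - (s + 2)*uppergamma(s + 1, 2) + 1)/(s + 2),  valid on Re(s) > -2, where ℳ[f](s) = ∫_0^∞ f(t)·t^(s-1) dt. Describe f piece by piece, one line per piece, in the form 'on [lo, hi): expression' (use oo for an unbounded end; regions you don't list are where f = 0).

undo the common scale on t: t**2 on [0, 1); t*exp(-t) on [1, 2)
the shared t-power comes off first: t**(3/2) on [0, 1); sqrt(t)*exp(-t) on [1, 2)
undo the shared t-power: t on [0, 1); exp(-t) on [1, 2)
split f at 2: ℳ[f](s) collects 2 kernel integrals
∫ t**2/4·t^(s-1) over [0, 2)
[2, 4) adds the kernel integral of t*exp(-t/2)/2

on [0, 2): t**2/4
on [2, 4): t*exp(-t/2)/2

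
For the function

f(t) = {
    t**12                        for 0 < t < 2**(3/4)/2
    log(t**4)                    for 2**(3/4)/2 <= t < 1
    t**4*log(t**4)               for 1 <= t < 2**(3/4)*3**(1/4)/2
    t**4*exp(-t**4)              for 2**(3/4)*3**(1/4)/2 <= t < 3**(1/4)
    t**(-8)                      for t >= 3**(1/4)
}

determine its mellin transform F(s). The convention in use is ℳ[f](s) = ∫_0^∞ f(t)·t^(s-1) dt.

(18*2**(s/4)*(s - 8)*(s + 4)**2*(s + 12)*(8*s - (s + 4)**2 + 16)*uppergamma(s/4 + 1, 3/2) - 18*2**(s/4)*(s - 8)*(s + 4)**2*(s + 12)*(8*s - (s + 4)**2 + 16)*uppergamma(s/4 + 1, 3) + 288*2**(s/4)*(s - 8)*(s + 4)**2*(s + 12) + 288*2**(s/4)*(s - 8)*(s + 12)*(8*s - (s + 4)**2 + 16) + 3**(s/4)*(s - 8)*(s + 4)*(s + 12)*(-108*log(2) + 108*log(3))*(8*s - (s + 4)**2 + 16) - 432*3**(s/4)*(s - 8)*(s + 12)*(8*s - (s + 4)**2 + 16) - 8*6**(s/4)*(s + 4)**2*(s + 12)*(8*s - (s + 4)**2 + 16) - 72*(s - 8)*(s + 4)**3*(s + 12)*log(2) - 288*(s - 8)*(s + 4)**2*(s + 12) + 288*(s - 8)*(s + 4)**2*(s + 12)*log(2) + 9*(s - 8)*(s + 4)**2*(8*s - (s + 4)**2 + 16))/(72*2**(s/4)*(s - 8)*(s + 4)**2*(s + 12)*(8*s - (s + 4)**2 + 16))
  -12 < Re(s) < 8

the power substitution comes off first: t**6 on [0, sqrt(2)/2); log(t**2) on [sqrt(2)/2, 1); t**2*log(t**2) on [1, sqrt(6)/2); …
undo the power substitution: t**3 on [0, 1/2); log(t) on [1/2, 1); t*log(t) on [1, 3/2); …
undo the shared t-power: t**2 on [0, 1/2); log(t)/t on [1/2, 1); log(t) on [1, 3/2); …
the 5 pieces separated at 2**(3/4)/2, 1, 2**(3/4)*3**(1/4)/2, 3**(1/4) each add one integral
on [0, 2**(3/4)/2): add ∫ t**12·t^(s-1) dt
piece [2**(3/4)/2, 1): integrate log(t**4) against the kernel
between 1 and 2**(3/4)*3**(1/4)/2 the integrand is t**4*log(t**4)·t^(s-1)
[2**(3/4)*3**(1/4)/2, 3**(1/4)) adds the kernel integral of t**4*exp(-t**4)
for t in [3**(1/4), ∞): the term is ∫ t**(-8)·t^(s-1)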